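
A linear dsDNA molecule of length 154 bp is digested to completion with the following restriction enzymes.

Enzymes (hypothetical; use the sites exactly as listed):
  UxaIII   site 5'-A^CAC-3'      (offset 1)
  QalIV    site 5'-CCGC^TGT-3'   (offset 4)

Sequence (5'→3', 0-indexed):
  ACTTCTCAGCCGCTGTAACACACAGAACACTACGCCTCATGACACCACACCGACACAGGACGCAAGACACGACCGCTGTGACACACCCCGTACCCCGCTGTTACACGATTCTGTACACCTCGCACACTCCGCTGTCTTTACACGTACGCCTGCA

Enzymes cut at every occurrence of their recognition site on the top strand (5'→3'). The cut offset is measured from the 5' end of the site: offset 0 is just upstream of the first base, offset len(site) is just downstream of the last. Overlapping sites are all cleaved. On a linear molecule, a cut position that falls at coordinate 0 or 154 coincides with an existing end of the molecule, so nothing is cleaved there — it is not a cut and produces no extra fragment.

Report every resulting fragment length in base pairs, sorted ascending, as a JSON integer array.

Per-enzyme occurrences:
  UxaIII ACAC/1: at [17, 19, 26, 41, 46, 52, 66, 80, 82, 102, 114, 123, 139] ⇒ [18, 20, 27, 42, 47, 53, 67, 81, 83, 103, 115, 124, 140]
  QalIV CCGCTGT/4: at [9, 72, 94, 128] ⇒ [13, 76, 98, 132]

All cut coordinates (distinct, sorted): [13, 18, 20, 27, 42, 47, 53, 67, 76, 81, 83, 98, 103, 115, 124, 132, 140]

Fragments:
  [0,13): 13 bp
  [13,18): 5 bp
  [18,20): 2 bp
  [20,27): 7 bp
  [27,42): 15 bp
  [42,47): 5 bp
  [47,53): 6 bp
  [53,67): 14 bp
  [67,76): 9 bp
  [76,81): 5 bp
  [81,83): 2 bp
  [83,98): 15 bp
  [98,103): 5 bp
  [103,115): 12 bp
  [115,124): 9 bp
  [124,132): 8 bp
  [132,140): 8 bp
  [140,154): 14 bp

[2,2,5,5,5,5,6,7,8,8,9,9,12,13,14,14,15,15]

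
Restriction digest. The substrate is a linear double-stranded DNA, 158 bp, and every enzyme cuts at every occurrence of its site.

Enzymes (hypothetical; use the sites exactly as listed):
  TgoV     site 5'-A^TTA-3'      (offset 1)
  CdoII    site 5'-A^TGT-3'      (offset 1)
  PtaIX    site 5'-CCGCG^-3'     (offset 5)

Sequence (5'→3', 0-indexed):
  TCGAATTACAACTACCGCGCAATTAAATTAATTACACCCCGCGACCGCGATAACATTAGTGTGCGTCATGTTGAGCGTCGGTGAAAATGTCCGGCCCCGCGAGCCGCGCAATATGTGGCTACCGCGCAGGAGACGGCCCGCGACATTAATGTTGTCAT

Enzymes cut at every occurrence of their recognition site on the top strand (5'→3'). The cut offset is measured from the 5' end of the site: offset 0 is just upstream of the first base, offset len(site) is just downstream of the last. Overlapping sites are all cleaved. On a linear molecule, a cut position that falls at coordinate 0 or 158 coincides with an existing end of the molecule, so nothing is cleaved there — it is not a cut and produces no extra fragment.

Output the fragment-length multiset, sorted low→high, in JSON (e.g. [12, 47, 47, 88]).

Scan for sites:
  TgoV ATTA/1: at [4, 21, 26, 30, 54, 144] ⇒ [5, 22, 27, 31, 55, 145]
  CdoII ATGT/1: at [67, 86, 112, 148] ⇒ [68, 87, 113, 149]
  PtaIX CCGCG/5: at [14, 38, 44, 96, 103, 121, 137] ⇒ [19, 43, 49, 101, 108, 126, 142]

Pooled cuts: [5, 19, 22, 27, 31, 43, 49, 55, 68, 87, 101, 108, 113, 126, 142, 145, 149]

Fragments:
  [0,5): 5 bp
  [5,19): 14 bp
  [19,22): 3 bp
  [22,27): 5 bp
  [27,31): 4 bp
  [31,43): 12 bp
  [43,49): 6 bp
  [49,55): 6 bp
  [55,68): 13 bp
  [68,87): 19 bp
  [87,101): 14 bp
  [101,108): 7 bp
  [108,113): 5 bp
  [113,126): 13 bp
  [126,142): 16 bp
  [142,145): 3 bp
  [145,149): 4 bp
  [149,158): 9 bp

[3,3,4,4,5,5,5,6,6,7,9,12,13,13,14,14,16,19]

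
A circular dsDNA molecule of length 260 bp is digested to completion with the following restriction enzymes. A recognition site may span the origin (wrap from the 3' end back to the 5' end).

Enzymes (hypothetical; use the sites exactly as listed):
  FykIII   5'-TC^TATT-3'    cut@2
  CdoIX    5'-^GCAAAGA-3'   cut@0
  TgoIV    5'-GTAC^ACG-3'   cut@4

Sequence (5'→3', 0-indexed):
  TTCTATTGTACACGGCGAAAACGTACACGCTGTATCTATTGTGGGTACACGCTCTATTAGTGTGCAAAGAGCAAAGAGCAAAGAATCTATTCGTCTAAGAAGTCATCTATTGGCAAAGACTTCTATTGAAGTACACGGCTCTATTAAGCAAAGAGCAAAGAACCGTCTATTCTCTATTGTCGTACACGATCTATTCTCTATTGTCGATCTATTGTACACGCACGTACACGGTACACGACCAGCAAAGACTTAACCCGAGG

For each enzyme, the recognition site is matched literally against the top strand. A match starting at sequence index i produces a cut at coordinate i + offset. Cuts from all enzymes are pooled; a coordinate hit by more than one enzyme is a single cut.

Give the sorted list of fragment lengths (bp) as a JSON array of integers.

Scan for sites:
  FykIII (TCTATT, off=2): starts [1, 34, 52, 85, 105, 121, 139, 165, 172, 189, 196, 207] → cuts [3, 36, 54, 87, 107, 123, 141, 167, 174, 191, 198, 209]
  CdoIX (GCAAAGA, off=0): starts [63, 70, 77, 112, 147, 154, 241] → cuts [63, 70, 77, 112, 147, 154, 241]
  TgoIV (GTACACG, off=4): starts [7, 22, 44, 130, 181, 213, 223, 230] → cuts [11, 26, 48, 134, 185, 217, 227, 234]

All cut coordinates (distinct, sorted): [3, 11, 26, 36, 48, 54, 63, 70, 77, 87, 107, 112, 123, 134, 141, 147, 154, 167, 174, 185, 191, 198, 209, 217, 227, 234, 241]

Fragments:
  3→11: 8 bp
  11→26: 15 bp
  26→36: 10 bp
  36→48: 12 bp
  48→54: 6 bp
  54→63: 9 bp
  63→70: 7 bp
  70→77: 7 bp
  77→87: 10 bp
  87→107: 20 bp
  107→112: 5 bp
  112→123: 11 bp
  123→134: 11 bp
  134→141: 7 bp
  141→147: 6 bp
  147→154: 7 bp
  154→167: 13 bp
  167→174: 7 bp
  174→185: 11 bp
  185→191: 6 bp
  191→198: 7 bp
  198→209: 11 bp
  209→217: 8 bp
  217→227: 10 bp
  227→234: 7 bp
  234→241: 7 bp
  241→3 (wrap): 260-241+3 = 22 bp

[5,6,6,6,7,7,7,7,7,7,7,7,8,8,9,10,10,10,11,11,11,11,12,13,15,20,22]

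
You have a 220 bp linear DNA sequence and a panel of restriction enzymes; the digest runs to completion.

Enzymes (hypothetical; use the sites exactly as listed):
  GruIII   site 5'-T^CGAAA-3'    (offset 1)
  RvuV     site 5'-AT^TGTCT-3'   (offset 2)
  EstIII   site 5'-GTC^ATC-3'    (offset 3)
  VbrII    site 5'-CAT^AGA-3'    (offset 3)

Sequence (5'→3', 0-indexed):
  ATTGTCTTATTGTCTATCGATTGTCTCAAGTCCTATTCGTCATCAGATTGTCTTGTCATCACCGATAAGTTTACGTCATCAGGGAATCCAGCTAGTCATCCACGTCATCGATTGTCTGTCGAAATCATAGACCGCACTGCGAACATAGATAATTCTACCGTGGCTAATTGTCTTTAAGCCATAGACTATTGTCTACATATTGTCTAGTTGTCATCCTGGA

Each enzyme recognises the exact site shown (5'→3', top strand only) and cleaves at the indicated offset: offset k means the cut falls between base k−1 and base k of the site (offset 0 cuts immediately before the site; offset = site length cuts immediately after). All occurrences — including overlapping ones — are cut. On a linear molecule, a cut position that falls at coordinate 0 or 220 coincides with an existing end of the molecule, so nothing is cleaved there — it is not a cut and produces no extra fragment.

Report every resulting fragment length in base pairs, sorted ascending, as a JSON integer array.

[2,6,7,7,7,8,8,9,9,9,11,11,12,14,18,20,20,20,22]

Scan for sites:
  GruIII TCGAAA/1: at [118] ⇒ [119]
  RvuV ATTGTCT/2: at [0, 8, 19, 46, 110, 166, 187, 198] ⇒ [2, 10, 21, 48, 112, 168, 189, 200]
  EstIII GTCATC/3: at [38, 54, 74, 94, 103, 209] ⇒ [41, 57, 77, 97, 106, 212]
  VbrII CATAGA/3: at [125, 143, 179] ⇒ [128, 146, 182]

All cut coordinates (distinct, sorted): [2, 10, 21, 41, 48, 57, 77, 97, 106, 112, 119, 128, 146, 168, 182, 189, 200, 212]

Fragments:
  [0,2): 2 bp
  [2,10): 8 bp
  [10,21): 11 bp
  [21,41): 20 bp
  [41,48): 7 bp
  [48,57): 9 bp
  [57,77): 20 bp
  [77,97): 20 bp
  [97,106): 9 bp
  [106,112): 6 bp
  [112,119): 7 bp
  [119,128): 9 bp
  [128,146): 18 bp
  [146,168): 22 bp
  [168,182): 14 bp
  [182,189): 7 bp
  [189,200): 11 bp
  [200,212): 12 bp
  [212,220): 8 bp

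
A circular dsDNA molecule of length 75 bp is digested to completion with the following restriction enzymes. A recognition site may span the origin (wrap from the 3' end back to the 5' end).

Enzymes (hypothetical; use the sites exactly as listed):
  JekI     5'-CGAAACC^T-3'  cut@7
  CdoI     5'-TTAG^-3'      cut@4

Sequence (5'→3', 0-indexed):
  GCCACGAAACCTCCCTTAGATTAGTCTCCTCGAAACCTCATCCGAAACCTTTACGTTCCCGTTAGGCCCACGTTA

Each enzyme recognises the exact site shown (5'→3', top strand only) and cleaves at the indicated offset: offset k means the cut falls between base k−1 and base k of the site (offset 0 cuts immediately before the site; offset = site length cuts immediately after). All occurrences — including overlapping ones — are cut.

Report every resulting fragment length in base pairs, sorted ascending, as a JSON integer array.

Scan for sites:
  JekI (CGAAACCT, off=7): starts [4, 30, 42] → cuts [11, 37, 49]
  CdoI (TTAG, off=4): starts [15, 20, 61, 72] → cuts [1, 19, 24, 65]

Pooled cuts: [1, 11, 19, 24, 37, 49, 65]

Fragment lengths:
  1→11: 10 bp
  11→19: 8 bp
  19→24: 5 bp
  24→37: 13 bp
  37→49: 12 bp
  49→65: 16 bp
  65→1 (wrap): 75-65+1 = 11 bp

[5,8,10,11,12,13,16]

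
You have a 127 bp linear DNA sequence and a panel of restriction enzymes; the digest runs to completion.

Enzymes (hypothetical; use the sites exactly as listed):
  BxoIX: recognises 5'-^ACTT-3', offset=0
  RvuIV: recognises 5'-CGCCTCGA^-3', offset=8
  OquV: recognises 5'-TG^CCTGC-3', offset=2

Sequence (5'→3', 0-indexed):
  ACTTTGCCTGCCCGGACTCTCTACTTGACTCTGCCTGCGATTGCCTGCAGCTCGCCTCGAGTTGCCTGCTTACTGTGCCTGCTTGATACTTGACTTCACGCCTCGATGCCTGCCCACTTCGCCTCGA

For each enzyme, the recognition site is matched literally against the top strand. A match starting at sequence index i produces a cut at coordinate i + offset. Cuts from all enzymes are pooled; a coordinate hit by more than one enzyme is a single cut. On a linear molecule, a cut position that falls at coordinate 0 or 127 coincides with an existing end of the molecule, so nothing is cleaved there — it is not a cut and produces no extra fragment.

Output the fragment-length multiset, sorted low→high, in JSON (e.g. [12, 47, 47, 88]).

Per-enzyme occurrences:
  BxoIX (ACTT, off=0): starts [0, 22, 87, 92, 115] → cuts [22, 87, 92, 115] (position 0 is a terminus of the linear molecule — no cut)
  RvuIV (CGCCTCGA, off=8): starts [52, 98, 119] → cuts [60, 106] (position 127 is a terminus of the linear molecule — no cut)
  OquV (TGCCTGC, off=2): starts [4, 31, 41, 62, 75, 106] → cuts [6, 33, 43, 64, 77, 108]

All cut coordinates (distinct, sorted): [6, 22, 33, 43, 60, 64, 77, 87, 92, 106, 108, 115]

Fragments:
  [0,6): 6 bp
  [6,22): 16 bp
  [22,33): 11 bp
  [33,43): 10 bp
  [43,60): 17 bp
  [60,64): 4 bp
  [64,77): 13 bp
  [77,87): 10 bp
  [87,92): 5 bp
  [92,106): 14 bp
  [106,108): 2 bp
  [108,115): 7 bp
  [115,127): 12 bp

[2,4,5,6,7,10,10,11,12,13,14,16,17]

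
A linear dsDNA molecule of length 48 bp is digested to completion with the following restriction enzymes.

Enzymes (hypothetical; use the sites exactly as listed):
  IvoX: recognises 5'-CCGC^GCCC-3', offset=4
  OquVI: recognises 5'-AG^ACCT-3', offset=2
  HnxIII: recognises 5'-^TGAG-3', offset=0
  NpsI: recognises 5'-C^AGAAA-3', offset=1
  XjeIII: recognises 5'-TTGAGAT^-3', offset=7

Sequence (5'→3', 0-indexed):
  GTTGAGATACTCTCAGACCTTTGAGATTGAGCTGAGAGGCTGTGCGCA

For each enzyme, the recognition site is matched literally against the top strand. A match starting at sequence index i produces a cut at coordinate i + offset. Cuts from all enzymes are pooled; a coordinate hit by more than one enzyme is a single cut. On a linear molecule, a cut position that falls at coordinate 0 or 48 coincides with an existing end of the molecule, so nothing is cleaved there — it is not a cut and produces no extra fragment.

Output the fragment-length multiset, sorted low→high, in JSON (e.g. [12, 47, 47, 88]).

Site scan:
  IvoX (CCGCGCCC, off=4): no sites
  OquVI (AGACCT, off=2): starts [14] → cuts [16]
  HnxIII (TGAG, off=0): starts [2, 21, 27, 32] → cuts [2, 21, 27, 32]
  NpsI (CAGAAA, off=1): no sites
  XjeIII (TTGAGAT, off=7): starts [1, 20] → cuts [8, 27]

All cut coordinates (distinct, sorted): [2, 8, 16, 21, 27, 32]

Fragments:
  [0,2): 2 bp
  [2,8): 6 bp
  [8,16): 8 bp
  [16,21): 5 bp
  [21,27): 6 bp
  [27,32): 5 bp
  [32,48): 16 bp

[2,5,5,6,6,8,16]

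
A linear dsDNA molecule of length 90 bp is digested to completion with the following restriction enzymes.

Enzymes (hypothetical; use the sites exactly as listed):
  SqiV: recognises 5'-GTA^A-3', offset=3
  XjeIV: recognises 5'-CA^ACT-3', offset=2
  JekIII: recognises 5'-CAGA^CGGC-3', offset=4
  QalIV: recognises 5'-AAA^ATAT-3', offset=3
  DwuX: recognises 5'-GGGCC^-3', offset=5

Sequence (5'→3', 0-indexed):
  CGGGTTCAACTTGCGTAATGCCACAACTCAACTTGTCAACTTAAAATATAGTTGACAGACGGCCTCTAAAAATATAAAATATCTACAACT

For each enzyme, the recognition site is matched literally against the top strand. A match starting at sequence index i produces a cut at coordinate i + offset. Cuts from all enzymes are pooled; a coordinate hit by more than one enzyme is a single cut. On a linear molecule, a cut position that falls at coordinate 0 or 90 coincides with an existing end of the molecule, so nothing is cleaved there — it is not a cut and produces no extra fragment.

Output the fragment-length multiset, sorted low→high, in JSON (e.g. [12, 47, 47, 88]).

[3,5,7,7,8,8,8,9,9,12,14]

Per-enzyme occurrences:
  SqiV (GTAA, off=3): starts [14] → cuts [17]
  XjeIV (CAACT, off=2): starts [6, 23, 28, 36, 85] → cuts [8, 25, 30, 38, 87]
  JekIII (CAGACGGC, off=4): starts [55] → cuts [59]
  QalIV (AAAATAT, off=3): starts [42, 68, 75] → cuts [45, 71, 78]
  DwuX (GGGCC, off=5): no sites

All cut coordinates (distinct, sorted): [8, 17, 25, 30, 38, 45, 59, 71, 78, 87]

Fragment lengths:
  [0,8): 8 bp
  [8,17): 9 bp
  [17,25): 8 bp
  [25,30): 5 bp
  [30,38): 8 bp
  [38,45): 7 bp
  [45,59): 14 bp
  [59,71): 12 bp
  [71,78): 7 bp
  [78,87): 9 bp
  [87,90): 3 bp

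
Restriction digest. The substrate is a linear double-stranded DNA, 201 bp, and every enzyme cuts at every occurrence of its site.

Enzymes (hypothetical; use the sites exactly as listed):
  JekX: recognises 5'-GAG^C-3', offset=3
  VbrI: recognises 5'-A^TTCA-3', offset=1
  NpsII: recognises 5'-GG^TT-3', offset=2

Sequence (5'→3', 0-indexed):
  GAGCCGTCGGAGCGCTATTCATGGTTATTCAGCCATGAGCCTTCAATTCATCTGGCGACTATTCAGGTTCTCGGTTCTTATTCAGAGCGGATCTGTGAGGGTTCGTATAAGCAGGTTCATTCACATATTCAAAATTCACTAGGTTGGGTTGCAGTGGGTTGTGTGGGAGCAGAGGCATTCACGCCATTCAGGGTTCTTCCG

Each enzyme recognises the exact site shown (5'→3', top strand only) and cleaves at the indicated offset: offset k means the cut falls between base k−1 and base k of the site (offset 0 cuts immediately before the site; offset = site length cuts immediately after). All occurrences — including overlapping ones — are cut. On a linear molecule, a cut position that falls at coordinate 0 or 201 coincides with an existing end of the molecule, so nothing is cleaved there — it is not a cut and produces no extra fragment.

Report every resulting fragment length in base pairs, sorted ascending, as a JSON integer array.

[3,3,4,5,5,6,6,7,7,7,7,7,7,8,8,8,9,9,9,10,11,12,14,14,15]

Scan for sites:
  JekX (GAGC, off=3): starts [0, 9, 36, 84, 166] → cuts [3, 12, 39, 87, 169]
  VbrI (ATTCA, off=1): starts [16, 26, 45, 60, 79, 118, 126, 133, 176, 185] → cuts [17, 27, 46, 61, 80, 119, 127, 134, 177, 186]
  NpsII (GGTT, off=2): starts [22, 65, 72, 99, 113, 141, 146, 156, 191] → cuts [24, 67, 74, 101, 115, 143, 148, 158, 193]

Pooled cuts: [3, 12, 17, 24, 27, 39, 46, 61, 67, 74, 80, 87, 101, 115, 119, 127, 134, 143, 148, 158, 169, 177, 186, 193]

Fragment lengths:
  [0,3): 3 bp
  [3,12): 9 bp
  [12,17): 5 bp
  [17,24): 7 bp
  [24,27): 3 bp
  [27,39): 12 bp
  [39,46): 7 bp
  [46,61): 15 bp
  [61,67): 6 bp
  [67,74): 7 bp
  [74,80): 6 bp
  [80,87): 7 bp
  [87,101): 14 bp
  [101,115): 14 bp
  [115,119): 4 bp
  [119,127): 8 bp
  [127,134): 7 bp
  [134,143): 9 bp
  [143,148): 5 bp
  [148,158): 10 bp
  [158,169): 11 bp
  [169,177): 8 bp
  [177,186): 9 bp
  [186,193): 7 bp
  [193,201): 8 bp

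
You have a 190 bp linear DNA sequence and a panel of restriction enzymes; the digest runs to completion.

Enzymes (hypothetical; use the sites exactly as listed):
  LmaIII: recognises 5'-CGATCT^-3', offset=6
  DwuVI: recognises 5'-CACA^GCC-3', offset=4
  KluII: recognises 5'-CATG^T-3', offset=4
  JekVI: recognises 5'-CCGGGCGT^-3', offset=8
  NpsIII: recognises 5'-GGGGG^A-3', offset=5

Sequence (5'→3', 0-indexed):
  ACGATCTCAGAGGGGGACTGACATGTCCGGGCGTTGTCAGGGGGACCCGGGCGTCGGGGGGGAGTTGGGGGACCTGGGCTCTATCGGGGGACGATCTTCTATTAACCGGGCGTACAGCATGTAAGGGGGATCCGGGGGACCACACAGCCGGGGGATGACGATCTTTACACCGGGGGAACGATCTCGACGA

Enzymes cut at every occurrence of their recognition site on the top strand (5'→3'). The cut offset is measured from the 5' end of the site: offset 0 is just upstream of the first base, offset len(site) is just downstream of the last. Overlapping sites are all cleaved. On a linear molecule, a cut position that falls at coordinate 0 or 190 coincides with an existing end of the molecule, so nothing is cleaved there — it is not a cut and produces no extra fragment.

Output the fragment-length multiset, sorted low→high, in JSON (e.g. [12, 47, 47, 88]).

[6,7,7,8,8,8,8,8,8,9,9,9,9,9,10,10,10,12,16,19]

Scan for sites:
  LmaIII CGATCT/6: at [1, 91, 158, 178] ⇒ [7, 97, 164, 184]
  DwuVI CACAGCC/4: at [142] ⇒ [146]
  KluII CATGT/4: at [21, 117] ⇒ [25, 121]
  JekVI CCGGGCGT/8: at [26, 46, 105] ⇒ [34, 54, 113]
  NpsIII GGGGGA/5: at [11, 39, 57, 66, 85, 124, 133, 149, 171] ⇒ [16, 44, 62, 71, 90, 129, 138, 154, 176]

Pooled cuts: [7, 16, 25, 34, 44, 54, 62, 71, 90, 97, 113, 121, 129, 138, 146, 154, 164, 176, 184]

Fragments:
  [0,7): 7 bp
  [7,16): 9 bp
  [16,25): 9 bp
  [25,34): 9 bp
  [34,44): 10 bp
  [44,54): 10 bp
  [54,62): 8 bp
  [62,71): 9 bp
  [71,90): 19 bp
  [90,97): 7 bp
  [97,113): 16 bp
  [113,121): 8 bp
  [121,129): 8 bp
  [129,138): 9 bp
  [138,146): 8 bp
  [146,154): 8 bp
  [154,164): 10 bp
  [164,176): 12 bp
  [176,184): 8 bp
  [184,190): 6 bp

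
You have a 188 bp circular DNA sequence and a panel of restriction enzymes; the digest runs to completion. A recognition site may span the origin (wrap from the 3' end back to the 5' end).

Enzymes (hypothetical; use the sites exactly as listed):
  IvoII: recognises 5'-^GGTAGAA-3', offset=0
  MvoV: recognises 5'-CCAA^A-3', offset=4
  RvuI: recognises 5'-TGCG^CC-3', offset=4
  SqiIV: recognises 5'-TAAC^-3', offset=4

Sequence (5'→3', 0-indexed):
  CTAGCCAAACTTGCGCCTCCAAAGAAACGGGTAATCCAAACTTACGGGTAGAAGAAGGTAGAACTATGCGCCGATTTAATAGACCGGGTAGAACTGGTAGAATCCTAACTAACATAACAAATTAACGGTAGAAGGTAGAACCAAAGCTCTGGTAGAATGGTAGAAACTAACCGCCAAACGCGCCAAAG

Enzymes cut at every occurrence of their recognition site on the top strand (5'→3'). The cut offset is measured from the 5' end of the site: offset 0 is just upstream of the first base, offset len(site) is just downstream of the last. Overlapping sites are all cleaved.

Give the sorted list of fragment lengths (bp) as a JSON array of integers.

[4,5,6,6,7,7,7,7,8,8,9,9,10,10,11,13,14,14,16,17]

Scan for sites:
  IvoII GGTAGAA/0: at [46, 56, 86, 95, 126, 133, 150, 158] ⇒ [46, 56, 86, 95, 126, 133, 150, 158]
  MvoV CCAAA/4: at [4, 18, 35, 140, 173, 182] ⇒ [8, 22, 39, 144, 177, 186]
  RvuI TGCGCC/4: at [11, 66] ⇒ [15, 70]
  SqiIV TAAC/4: at [105, 109, 114, 122, 167] ⇒ [109, 113, 118, 126, 171]

All cut coordinates (distinct, sorted): [8, 15, 22, 39, 46, 56, 70, 86, 95, 109, 113, 118, 126, 133, 144, 150, 158, 171, 177, 186]

Fragment lengths:
  8→15: 7 bp
  15→22: 7 bp
  22→39: 17 bp
  39→46: 7 bp
  46→56: 10 bp
  56→70: 14 bp
  70→86: 16 bp
  86→95: 9 bp
  95→109: 14 bp
  109→113: 4 bp
  113→118: 5 bp
  118→126: 8 bp
  126→133: 7 bp
  133→144: 11 bp
  144→150: 6 bp
  150→158: 8 bp
  158→171: 13 bp
  171→177: 6 bp
  177→186: 9 bp
  186→8 (wrap): 188-186+8 = 10 bp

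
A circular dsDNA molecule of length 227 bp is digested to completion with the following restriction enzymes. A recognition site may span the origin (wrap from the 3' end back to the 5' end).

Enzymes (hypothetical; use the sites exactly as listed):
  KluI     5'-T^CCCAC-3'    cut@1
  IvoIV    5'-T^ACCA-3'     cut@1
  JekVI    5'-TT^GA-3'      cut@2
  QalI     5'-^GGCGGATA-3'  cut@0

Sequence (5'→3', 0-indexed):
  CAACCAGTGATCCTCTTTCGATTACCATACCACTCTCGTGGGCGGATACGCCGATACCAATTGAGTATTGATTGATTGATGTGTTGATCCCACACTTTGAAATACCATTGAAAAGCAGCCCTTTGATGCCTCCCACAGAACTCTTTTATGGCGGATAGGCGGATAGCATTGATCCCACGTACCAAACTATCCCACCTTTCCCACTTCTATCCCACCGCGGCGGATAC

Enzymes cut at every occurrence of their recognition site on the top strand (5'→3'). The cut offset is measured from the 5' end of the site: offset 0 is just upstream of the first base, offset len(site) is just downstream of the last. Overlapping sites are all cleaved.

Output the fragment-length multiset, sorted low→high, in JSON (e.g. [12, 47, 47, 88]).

Per-enzyme occurrences:
  KluI (TCCCAC, off=1): starts [87, 130, 172, 189, 198, 209] → cuts [88, 131, 173, 190, 199, 210]
  IvoIV (TACCA, off=1): starts [22, 27, 54, 102, 179, 224] → cuts [23, 28, 55, 103, 180, 225]
  JekVI (TTGA, off=2): starts [60, 67, 71, 75, 83, 96, 107, 122, 168] → cuts [62, 69, 73, 77, 85, 98, 109, 124, 170]
  QalI (GGCGGATA, off=0): starts [40, 149, 157, 218] → cuts [40, 149, 157, 218]

All cut coordinates (distinct, sorted): [23, 28, 40, 55, 62, 69, 73, 77, 85, 88, 98, 103, 109, 124, 131, 149, 157, 170, 173, 180, 190, 199, 210, 218, 225]

Fragment lengths:
  23→28: 5 bp
  28→40: 12 bp
  40→55: 15 bp
  55→62: 7 bp
  62→69: 7 bp
  69→73: 4 bp
  73→77: 4 bp
  77→85: 8 bp
  85→88: 3 bp
  88→98: 10 bp
  98→103: 5 bp
  103→109: 6 bp
  109→124: 15 bp
  124→131: 7 bp
  131→149: 18 bp
  149→157: 8 bp
  157→170: 13 bp
  170→173: 3 bp
  173→180: 7 bp
  180→190: 10 bp
  190→199: 9 bp
  199→210: 11 bp
  210→218: 8 bp
  218→225: 7 bp
  225→23 (wrap): 227-225+23 = 25 bp

[3,3,4,4,5,5,6,7,7,7,7,7,8,8,8,9,10,10,11,12,13,15,15,18,25]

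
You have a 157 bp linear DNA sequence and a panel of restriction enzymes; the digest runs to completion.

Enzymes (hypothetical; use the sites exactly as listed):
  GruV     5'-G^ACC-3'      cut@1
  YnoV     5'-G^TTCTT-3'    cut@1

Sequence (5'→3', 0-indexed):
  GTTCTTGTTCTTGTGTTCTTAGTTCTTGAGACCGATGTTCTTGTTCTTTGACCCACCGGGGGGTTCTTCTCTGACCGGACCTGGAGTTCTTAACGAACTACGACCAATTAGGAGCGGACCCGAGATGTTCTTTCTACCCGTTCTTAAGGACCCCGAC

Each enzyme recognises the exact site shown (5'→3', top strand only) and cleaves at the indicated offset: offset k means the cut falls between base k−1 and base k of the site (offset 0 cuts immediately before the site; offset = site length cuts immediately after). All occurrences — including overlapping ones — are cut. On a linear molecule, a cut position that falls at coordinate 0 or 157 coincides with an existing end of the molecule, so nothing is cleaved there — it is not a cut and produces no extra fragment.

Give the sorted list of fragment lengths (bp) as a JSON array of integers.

Site scan:
  GruV GACC/1: at [29, 49, 72, 77, 101, 116, 148] ⇒ [30, 50, 73, 78, 102, 117, 149]
  YnoV GTTCTT/1: at [0, 6, 14, 21, 36, 42, 62, 85, 126, 139] ⇒ [1, 7, 15, 22, 37, 43, 63, 86, 127, 140]

All cut coordinates (distinct, sorted): [1, 7, 15, 22, 30, 37, 43, 50, 63, 73, 78, 86, 102, 117, 127, 140, 149]

Fragments:
  [0,1): 1 bp
  [1,7): 6 bp
  [7,15): 8 bp
  [15,22): 7 bp
  [22,30): 8 bp
  [30,37): 7 bp
  [37,43): 6 bp
  [43,50): 7 bp
  [50,63): 13 bp
  [63,73): 10 bp
  [73,78): 5 bp
  [78,86): 8 bp
  [86,102): 16 bp
  [102,117): 15 bp
  [117,127): 10 bp
  [127,140): 13 bp
  [140,149): 9 bp
  [149,157): 8 bp

[1,5,6,6,7,7,7,8,8,8,8,9,10,10,13,13,15,16]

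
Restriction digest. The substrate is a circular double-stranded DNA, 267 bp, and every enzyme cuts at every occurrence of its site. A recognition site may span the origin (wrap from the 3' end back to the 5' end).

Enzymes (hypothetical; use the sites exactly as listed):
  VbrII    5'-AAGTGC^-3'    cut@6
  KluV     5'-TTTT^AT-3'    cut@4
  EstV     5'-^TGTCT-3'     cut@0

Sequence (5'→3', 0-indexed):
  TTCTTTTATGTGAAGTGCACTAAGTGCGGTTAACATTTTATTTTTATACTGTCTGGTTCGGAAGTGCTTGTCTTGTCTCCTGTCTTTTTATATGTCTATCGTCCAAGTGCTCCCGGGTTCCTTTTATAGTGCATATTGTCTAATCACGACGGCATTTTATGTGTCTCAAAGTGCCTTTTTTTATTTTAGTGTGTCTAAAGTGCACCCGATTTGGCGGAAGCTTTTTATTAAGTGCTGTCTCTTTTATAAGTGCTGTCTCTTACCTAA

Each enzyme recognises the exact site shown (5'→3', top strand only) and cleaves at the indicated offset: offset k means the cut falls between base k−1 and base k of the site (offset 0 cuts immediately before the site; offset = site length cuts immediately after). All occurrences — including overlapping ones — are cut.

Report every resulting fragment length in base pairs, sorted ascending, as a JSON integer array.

[1,3,3,4,5,6,7,8,8,9,9,9,9,10,11,11,12,12,13,15,18,18,21,22,23]

Scan for sites:
  VbrII AAGTGC/6: at [12, 21, 61, 104, 168, 197, 229, 247] ⇒ [18, 27, 67, 110, 174, 203, 235, 253]
  KluV TTTTAT/4: at [3, 35, 41, 85, 121, 154, 178, 222, 241] ⇒ [7, 39, 45, 89, 125, 158, 182, 226, 245]
  EstV TGTCT/0: at [49, 68, 73, 80, 92, 136, 161, 191, 235, 253] ⇒ [49, 68, 73, 80, 92, 136, 161, 191, 235, 253]

Pooled cuts: [7, 18, 27, 39, 45, 49, 67, 68, 73, 80, 89, 92, 110, 125, 136, 158, 161, 174, 182, 191, 203, 226, 235, 245, 253]

Fragment lengths:
  7→18: 11 bp
  18→27: 9 bp
  27→39: 12 bp
  39→45: 6 bp
  45→49: 4 bp
  49→67: 18 bp
  67→68: 1 bp
  68→73: 5 bp
  73→80: 7 bp
  80→89: 9 bp
  89→92: 3 bp
  92→110: 18 bp
  110→125: 15 bp
  125→136: 11 bp
  136→158: 22 bp
  158→161: 3 bp
  161→174: 13 bp
  174→182: 8 bp
  182→191: 9 bp
  191→203: 12 bp
  203→226: 23 bp
  226→235: 9 bp
  235→245: 10 bp
  245→253: 8 bp
  253→7 (wrap): 267-253+7 = 21 bp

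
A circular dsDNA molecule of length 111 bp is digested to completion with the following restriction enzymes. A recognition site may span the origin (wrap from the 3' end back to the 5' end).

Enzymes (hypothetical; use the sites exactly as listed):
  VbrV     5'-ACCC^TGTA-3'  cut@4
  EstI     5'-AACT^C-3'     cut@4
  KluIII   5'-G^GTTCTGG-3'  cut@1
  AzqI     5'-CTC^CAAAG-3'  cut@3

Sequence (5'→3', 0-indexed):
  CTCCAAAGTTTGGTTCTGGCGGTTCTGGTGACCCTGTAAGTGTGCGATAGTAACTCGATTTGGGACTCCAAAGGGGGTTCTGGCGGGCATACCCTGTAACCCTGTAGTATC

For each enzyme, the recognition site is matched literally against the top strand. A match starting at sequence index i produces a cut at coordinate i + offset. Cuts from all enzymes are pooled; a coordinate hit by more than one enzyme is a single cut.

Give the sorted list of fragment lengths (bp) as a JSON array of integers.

[8,8,9,9,12,13,13,18,21]

Per-enzyme occurrences:
  VbrV ACCCTGTA/4: at [30, 90, 98] ⇒ [34, 94, 102]
  EstI AACTC/4: at [51] ⇒ [55]
  KluIII GGTTCTGG/1: at [11, 20, 75] ⇒ [12, 21, 76]
  AzqI CTCCAAAG/3: at [0, 65] ⇒ [3, 68]

Pooled cuts: [3, 12, 21, 34, 55, 68, 76, 94, 102]

Fragment lengths:
  3→12: 9 bp
  12→21: 9 bp
  21→34: 13 bp
  34→55: 21 bp
  55→68: 13 bp
  68→76: 8 bp
  76→94: 18 bp
  94→102: 8 bp
  102→3 (wrap): 111-102+3 = 12 bp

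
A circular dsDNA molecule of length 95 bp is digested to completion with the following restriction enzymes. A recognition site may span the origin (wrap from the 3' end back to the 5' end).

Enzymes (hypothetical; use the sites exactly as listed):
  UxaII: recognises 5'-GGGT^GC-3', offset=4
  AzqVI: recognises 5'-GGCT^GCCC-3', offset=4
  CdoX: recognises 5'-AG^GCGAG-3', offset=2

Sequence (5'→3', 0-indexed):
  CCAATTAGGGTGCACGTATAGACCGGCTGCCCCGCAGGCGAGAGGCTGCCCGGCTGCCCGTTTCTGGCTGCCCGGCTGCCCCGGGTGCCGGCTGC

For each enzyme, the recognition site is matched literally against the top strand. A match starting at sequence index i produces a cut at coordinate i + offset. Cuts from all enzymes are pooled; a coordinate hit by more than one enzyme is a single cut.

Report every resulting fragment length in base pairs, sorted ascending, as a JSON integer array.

Site scan:
  UxaII GGGTGC/4: at [7, 82] ⇒ [11, 86]
  AzqVI GGCTGCCC/4: at [24, 43, 51, 65, 73, 89] ⇒ [28, 47, 55, 69, 77, 93]
  CdoX AGGCGAG/2: at [35] ⇒ [37]

Pooled cuts: [11, 28, 37, 47, 55, 69, 77, 86, 93]

Fragment lengths:
  11→28: 17 bp
  28→37: 9 bp
  37→47: 10 bp
  47→55: 8 bp
  55→69: 14 bp
  69→77: 8 bp
  77→86: 9 bp
  86→93: 7 bp
  93→11 (wrap): 95-93+11 = 13 bp

[7,8,8,9,9,10,13,14,17]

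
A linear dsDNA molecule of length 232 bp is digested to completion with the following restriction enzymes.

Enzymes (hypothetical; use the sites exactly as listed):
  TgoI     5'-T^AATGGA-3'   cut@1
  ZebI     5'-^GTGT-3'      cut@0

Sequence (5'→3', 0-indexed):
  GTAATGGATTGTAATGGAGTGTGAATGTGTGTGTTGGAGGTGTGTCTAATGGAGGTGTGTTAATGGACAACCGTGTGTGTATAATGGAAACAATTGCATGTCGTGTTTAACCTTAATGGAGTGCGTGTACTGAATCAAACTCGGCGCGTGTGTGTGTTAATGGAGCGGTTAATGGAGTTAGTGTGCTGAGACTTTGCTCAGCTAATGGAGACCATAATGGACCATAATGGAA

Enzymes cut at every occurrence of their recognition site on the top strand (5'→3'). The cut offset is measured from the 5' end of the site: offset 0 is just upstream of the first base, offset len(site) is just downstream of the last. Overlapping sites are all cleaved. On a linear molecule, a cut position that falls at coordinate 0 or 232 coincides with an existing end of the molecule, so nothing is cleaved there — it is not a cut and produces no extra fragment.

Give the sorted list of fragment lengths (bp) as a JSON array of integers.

Scan for sites:
  TgoI (TAATGGA, off=1): starts [1, 11, 46, 60, 81, 113, 157, 169, 202, 214, 224] → cuts [2, 12, 47, 61, 82, 114, 158, 170, 203, 215, 225]
  ZebI (GTGT, off=0): starts [18, 26, 28, 30, 39, 41, 54, 56, 72, 74, 76, 102, 124, 147, 149, 151, 153, 180] → cuts [18, 26, 28, 30, 39, 41, 54, 56, 72, 74, 76, 102, 124, 147, 149, 151, 153, 180]

Pooled cuts: [2, 12, 18, 26, 28, 30, 39, 41, 47, 54, 56, 61, 72, 74, 76, 82, 102, 114, 124, 147, 149, 151, 153, 158, 170, 180, 203, 215, 225]

Fragment lengths:
  [0,2): 2 bp
  [2,12): 10 bp
  [12,18): 6 bp
  [18,26): 8 bp
  [26,28): 2 bp
  [28,30): 2 bp
  [30,39): 9 bp
  [39,41): 2 bp
  [41,47): 6 bp
  [47,54): 7 bp
  [54,56): 2 bp
  [56,61): 5 bp
  [61,72): 11 bp
  [72,74): 2 bp
  [74,76): 2 bp
  [76,82): 6 bp
  [82,102): 20 bp
  [102,114): 12 bp
  [114,124): 10 bp
  [124,147): 23 bp
  [147,149): 2 bp
  [149,151): 2 bp
  [151,153): 2 bp
  [153,158): 5 bp
  [158,170): 12 bp
  [170,180): 10 bp
  [180,203): 23 bp
  [203,215): 12 bp
  [215,225): 10 bp
  [225,232): 7 bp

[2,2,2,2,2,2,2,2,2,2,5,5,6,6,6,7,7,8,9,10,10,10,10,11,12,12,12,20,23,23]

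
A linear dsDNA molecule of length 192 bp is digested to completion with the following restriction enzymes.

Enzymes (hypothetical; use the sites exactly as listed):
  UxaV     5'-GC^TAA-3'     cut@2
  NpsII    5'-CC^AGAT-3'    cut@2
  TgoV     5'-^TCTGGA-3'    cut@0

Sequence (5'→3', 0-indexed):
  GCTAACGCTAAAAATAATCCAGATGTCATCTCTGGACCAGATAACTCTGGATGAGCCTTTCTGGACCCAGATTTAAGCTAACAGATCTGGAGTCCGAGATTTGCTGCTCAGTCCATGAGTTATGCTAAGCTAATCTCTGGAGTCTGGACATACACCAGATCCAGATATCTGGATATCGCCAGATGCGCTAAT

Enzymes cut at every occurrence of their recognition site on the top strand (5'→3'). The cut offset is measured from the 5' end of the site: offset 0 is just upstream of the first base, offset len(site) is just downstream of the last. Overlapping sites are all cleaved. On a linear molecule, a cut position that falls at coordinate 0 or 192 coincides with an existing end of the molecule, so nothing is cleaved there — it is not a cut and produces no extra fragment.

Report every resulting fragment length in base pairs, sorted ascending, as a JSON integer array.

[2,4,5,5,5,6,6,7,7,7,8,8,9,10,10,12,13,14,14,40]

Scan for sites:
  UxaV GCTAA/2: at [0, 6, 76, 123, 128, 186] ⇒ [2, 8, 78, 125, 130, 188]
  NpsII CCAGAT/2: at [18, 36, 66, 154, 160, 178] ⇒ [20, 38, 68, 156, 162, 180]
  TgoV TCTGGA/0: at [30, 45, 59, 85, 135, 142, 167] ⇒ [30, 45, 59, 85, 135, 142, 167]

All cut coordinates (distinct, sorted): [2, 8, 20, 30, 38, 45, 59, 68, 78, 85, 125, 130, 135, 142, 156, 162, 167, 180, 188]

Fragments:
  [0,2): 2 bp
  [2,8): 6 bp
  [8,20): 12 bp
  [20,30): 10 bp
  [30,38): 8 bp
  [38,45): 7 bp
  [45,59): 14 bp
  [59,68): 9 bp
  [68,78): 10 bp
  [78,85): 7 bp
  [85,125): 40 bp
  [125,130): 5 bp
  [130,135): 5 bp
  [135,142): 7 bp
  [142,156): 14 bp
  [156,162): 6 bp
  [162,167): 5 bp
  [167,180): 13 bp
  [180,188): 8 bp
  [188,192): 4 bp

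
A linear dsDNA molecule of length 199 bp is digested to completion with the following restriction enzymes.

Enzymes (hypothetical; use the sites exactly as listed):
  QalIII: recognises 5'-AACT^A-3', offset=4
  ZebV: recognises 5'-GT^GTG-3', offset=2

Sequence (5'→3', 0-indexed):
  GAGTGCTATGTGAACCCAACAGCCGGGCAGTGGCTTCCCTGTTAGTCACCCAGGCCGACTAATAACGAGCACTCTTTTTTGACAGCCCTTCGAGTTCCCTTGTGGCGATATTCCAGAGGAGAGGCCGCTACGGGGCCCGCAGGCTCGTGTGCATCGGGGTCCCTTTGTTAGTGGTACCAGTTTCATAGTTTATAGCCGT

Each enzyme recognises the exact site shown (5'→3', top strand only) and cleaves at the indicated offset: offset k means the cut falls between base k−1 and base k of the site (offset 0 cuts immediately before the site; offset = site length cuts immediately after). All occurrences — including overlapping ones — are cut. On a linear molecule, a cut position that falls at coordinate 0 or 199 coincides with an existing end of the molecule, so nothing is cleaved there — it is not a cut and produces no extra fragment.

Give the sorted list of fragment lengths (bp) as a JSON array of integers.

[51,148]

Scan for sites:
  QalIII (AACTA, off=4): no sites
  ZebV (GTGTG, off=2): starts [146] → cuts [148]

All cut coordinates (distinct, sorted): [148]

Fragments:
  [0,148): 148 bp
  [148,199): 51 bp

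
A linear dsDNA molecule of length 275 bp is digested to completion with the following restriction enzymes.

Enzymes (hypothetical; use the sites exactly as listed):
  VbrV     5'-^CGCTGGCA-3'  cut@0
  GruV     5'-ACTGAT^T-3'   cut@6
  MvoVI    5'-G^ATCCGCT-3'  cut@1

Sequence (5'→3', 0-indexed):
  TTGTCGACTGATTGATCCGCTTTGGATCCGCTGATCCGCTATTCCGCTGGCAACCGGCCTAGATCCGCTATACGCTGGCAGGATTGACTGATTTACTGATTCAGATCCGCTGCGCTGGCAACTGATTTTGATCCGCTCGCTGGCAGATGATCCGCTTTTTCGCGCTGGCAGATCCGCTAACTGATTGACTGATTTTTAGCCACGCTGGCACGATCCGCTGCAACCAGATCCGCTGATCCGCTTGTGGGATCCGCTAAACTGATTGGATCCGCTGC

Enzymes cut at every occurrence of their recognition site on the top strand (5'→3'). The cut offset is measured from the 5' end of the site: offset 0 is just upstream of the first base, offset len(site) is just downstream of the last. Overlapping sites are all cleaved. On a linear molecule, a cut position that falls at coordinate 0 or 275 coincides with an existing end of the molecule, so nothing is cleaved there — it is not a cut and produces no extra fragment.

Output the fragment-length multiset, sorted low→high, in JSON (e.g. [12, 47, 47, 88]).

[2,3,4,4,7,8,8,8,8,8,9,9,9,10,10,11,11,12,12,13,13,14,14,15,15,18,20]

Site scan:
  VbrV (CGCTGGCA, off=0): starts [44, 72, 112, 137, 162, 202] → cuts [44, 72, 112, 137, 162, 202]
  GruV (ACTGATT, off=6): starts [6, 86, 94, 120, 179, 187, 257] → cuts [12, 92, 100, 126, 185, 193, 263]
  MvoVI (GATCCGCT, off=1): starts [13, 24, 32, 61, 103, 129, 148, 170, 211, 226, 234, 247, 265] → cuts [14, 25, 33, 62, 104, 130, 149, 171, 212, 227, 235, 248, 266]

All cut coordinates (distinct, sorted): [12, 14, 25, 33, 44, 62, 72, 92, 100, 104, 112, 126, 130, 137, 149, 162, 171, 185, 193, 202, 212, 227, 235, 248, 263, 266]

Fragment lengths:
  [0,12): 12 bp
  [12,14): 2 bp
  [14,25): 11 bp
  [25,33): 8 bp
  [33,44): 11 bp
  [44,62): 18 bp
  [62,72): 10 bp
  [72,92): 20 bp
  [92,100): 8 bp
  [100,104): 4 bp
  [104,112): 8 bp
  [112,126): 14 bp
  [126,130): 4 bp
  [130,137): 7 bp
  [137,149): 12 bp
  [149,162): 13 bp
  [162,171): 9 bp
  [171,185): 14 bp
  [185,193): 8 bp
  [193,202): 9 bp
  [202,212): 10 bp
  [212,227): 15 bp
  [227,235): 8 bp
  [235,248): 13 bp
  [248,263): 15 bp
  [263,266): 3 bp
  [266,275): 9 bp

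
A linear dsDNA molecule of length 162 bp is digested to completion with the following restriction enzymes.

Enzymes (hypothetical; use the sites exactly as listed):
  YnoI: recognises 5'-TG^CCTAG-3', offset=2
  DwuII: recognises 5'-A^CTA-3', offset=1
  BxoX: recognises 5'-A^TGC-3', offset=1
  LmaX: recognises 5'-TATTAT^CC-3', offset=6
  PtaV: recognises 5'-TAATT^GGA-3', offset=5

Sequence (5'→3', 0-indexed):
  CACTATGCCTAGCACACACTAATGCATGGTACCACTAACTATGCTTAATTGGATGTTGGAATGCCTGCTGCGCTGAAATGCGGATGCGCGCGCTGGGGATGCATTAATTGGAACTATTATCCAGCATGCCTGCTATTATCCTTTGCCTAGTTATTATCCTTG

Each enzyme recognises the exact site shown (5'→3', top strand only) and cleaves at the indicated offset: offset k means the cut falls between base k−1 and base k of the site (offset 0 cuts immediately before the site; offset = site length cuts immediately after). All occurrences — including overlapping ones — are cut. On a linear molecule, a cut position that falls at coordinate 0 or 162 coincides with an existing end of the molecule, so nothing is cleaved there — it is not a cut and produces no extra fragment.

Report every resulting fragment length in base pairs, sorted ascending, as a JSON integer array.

[2,2,3,3,4,4,4,5,6,6,6,7,9,10,11,11,12,12,13,15,17]

Scan for sites:
  YnoI TGCCTAG/2: at [5, 143] ⇒ [7, 145]
  DwuII ACTA/1: at [1, 17, 33, 37, 112] ⇒ [2, 18, 34, 38, 113]
  BxoX ATGC/1: at [4, 21, 40, 60, 77, 83, 98, 125] ⇒ [5, 22, 41, 61, 78, 84, 99, 126]
  LmaX TATTATCC/6: at [114, 133, 151] ⇒ [120, 139, 157]
  PtaV TAATTGGA/5: at [45, 104] ⇒ [50, 109]

Pooled cuts: [2, 5, 7, 18, 22, 34, 38, 41, 50, 61, 78, 84, 99, 109, 113, 120, 126, 139, 145, 157]

Fragment lengths:
  [0,2): 2 bp
  [2,5): 3 bp
  [5,7): 2 bp
  [7,18): 11 bp
  [18,22): 4 bp
  [22,34): 12 bp
  [34,38): 4 bp
  [38,41): 3 bp
  [41,50): 9 bp
  [50,61): 11 bp
  [61,78): 17 bp
  [78,84): 6 bp
  [84,99): 15 bp
  [99,109): 10 bp
  [109,113): 4 bp
  [113,120): 7 bp
  [120,126): 6 bp
  [126,139): 13 bp
  [139,145): 6 bp
  [145,157): 12 bp
  [157,162): 5 bp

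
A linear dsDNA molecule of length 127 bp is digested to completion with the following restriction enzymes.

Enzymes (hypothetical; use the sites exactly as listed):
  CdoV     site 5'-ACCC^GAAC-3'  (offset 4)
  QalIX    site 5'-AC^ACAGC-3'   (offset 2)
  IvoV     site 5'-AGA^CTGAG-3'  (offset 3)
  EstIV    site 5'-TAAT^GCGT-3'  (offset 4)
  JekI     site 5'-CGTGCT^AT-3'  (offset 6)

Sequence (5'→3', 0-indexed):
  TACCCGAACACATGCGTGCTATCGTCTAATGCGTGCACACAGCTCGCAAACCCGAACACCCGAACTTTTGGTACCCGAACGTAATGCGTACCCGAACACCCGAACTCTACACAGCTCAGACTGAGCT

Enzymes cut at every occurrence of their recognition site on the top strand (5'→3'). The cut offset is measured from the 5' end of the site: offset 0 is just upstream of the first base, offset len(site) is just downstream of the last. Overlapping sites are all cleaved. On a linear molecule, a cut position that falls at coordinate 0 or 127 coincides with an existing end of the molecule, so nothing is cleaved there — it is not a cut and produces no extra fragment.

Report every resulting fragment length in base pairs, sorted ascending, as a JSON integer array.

[5,7,8,8,8,8,9,9,10,10,15,15,15]

Site scan:
  CdoV (ACCCGAAC, off=4): starts [1, 49, 57, 72, 89, 97] → cuts [5, 53, 61, 76, 93, 101]
  QalIX (ACACAGC, off=2): starts [36, 108] → cuts [38, 110]
  IvoV (AGACTGAG, off=3): starts [117] → cuts [120]
  EstIV (TAATGCGT, off=4): starts [26, 81] → cuts [30, 85]
  JekI (CGTGCTAT, off=6): starts [14] → cuts [20]

All cut coordinates (distinct, sorted): [5, 20, 30, 38, 53, 61, 76, 85, 93, 101, 110, 120]

Fragment lengths:
  [0,5): 5 bp
  [5,20): 15 bp
  [20,30): 10 bp
  [30,38): 8 bp
  [38,53): 15 bp
  [53,61): 8 bp
  [61,76): 15 bp
  [76,85): 9 bp
  [85,93): 8 bp
  [93,101): 8 bp
  [101,110): 9 bp
  [110,120): 10 bp
  [120,127): 7 bp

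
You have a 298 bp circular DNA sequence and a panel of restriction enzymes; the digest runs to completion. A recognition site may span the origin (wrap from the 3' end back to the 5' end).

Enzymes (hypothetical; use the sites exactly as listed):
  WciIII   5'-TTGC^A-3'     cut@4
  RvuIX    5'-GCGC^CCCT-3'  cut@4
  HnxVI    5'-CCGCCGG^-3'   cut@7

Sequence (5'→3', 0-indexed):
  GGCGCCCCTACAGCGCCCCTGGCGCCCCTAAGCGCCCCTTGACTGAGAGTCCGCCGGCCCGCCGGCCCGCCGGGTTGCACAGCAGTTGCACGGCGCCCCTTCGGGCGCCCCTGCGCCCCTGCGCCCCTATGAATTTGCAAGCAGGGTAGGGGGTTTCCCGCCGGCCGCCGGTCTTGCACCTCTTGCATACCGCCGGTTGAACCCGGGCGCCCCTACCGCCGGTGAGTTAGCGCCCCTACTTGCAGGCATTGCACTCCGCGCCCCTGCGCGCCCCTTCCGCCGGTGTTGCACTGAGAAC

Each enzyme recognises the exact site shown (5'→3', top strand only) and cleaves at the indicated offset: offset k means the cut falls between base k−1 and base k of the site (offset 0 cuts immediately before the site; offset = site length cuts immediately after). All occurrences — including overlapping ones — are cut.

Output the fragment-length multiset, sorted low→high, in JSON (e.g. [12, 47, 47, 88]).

[5,6,6,7,7,8,8,8,8,9,9,9,9,10,10,10,10,11,11,11,12,12,12,14,14,14,22,26]

Scan for sites:
  WciIII TTGCA/4: at [74, 85, 134, 173, 182, 239, 248, 285] ⇒ [78, 89, 138, 177, 186, 243, 252, 289]
  RvuIX GCGCCCCT/4: at [1, 12, 21, 31, 92, 104, 112, 120, 206, 229, 257, 267] ⇒ [5, 16, 25, 35, 96, 108, 116, 124, 210, 233, 261, 271]
  HnxVI CCGCCGG/7: at [50, 58, 66, 157, 164, 189, 215, 276] ⇒ [57, 65, 73, 164, 171, 196, 222, 283]

Pooled cuts: [5, 16, 25, 35, 57, 65, 73, 78, 89, 96, 108, 116, 124, 138, 164, 171, 177, 186, 196, 210, 222, 233, 243, 252, 261, 271, 283, 289]

Fragment lengths:
  5→16: 11 bp
  16→25: 9 bp
  25→35: 10 bp
  35→57: 22 bp
  57→65: 8 bp
  65→73: 8 bp
  73→78: 5 bp
  78→89: 11 bp
  89→96: 7 bp
  96→108: 12 bp
  108→116: 8 bp
  116→124: 8 bp
  124→138: 14 bp
  138→164: 26 bp
  164→171: 7 bp
  171→177: 6 bp
  177→186: 9 bp
  186→196: 10 bp
  196→210: 14 bp
  210→222: 12 bp
  222→233: 11 bp
  233→243: 10 bp
  243→252: 9 bp
  252→261: 9 bp
  261→271: 10 bp
  271→283: 12 bp
  283→289: 6 bp
  289→5 (wrap): 298-289+5 = 14 bp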